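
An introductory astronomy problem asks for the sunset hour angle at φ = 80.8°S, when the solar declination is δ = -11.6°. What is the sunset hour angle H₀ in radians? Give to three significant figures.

Sunrise equation: cos H₀ = −tan φ · tan δ = -1.2674 ≤ −1, so the Sun never sets (polar day) and H₀ = π.

H₀ = 3.14 rad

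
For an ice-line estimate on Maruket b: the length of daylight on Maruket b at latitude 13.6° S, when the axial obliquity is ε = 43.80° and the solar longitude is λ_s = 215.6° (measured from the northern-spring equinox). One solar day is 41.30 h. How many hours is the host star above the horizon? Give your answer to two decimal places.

Solar declination: sin δ = sin ε · sin λ_s = sin 43.80° × sin 215.6° = -0.40291, so δ = -23.760°.
cos H₀ = −tan φ · tan δ = −tan(-13.6°) × tan(-23.760°) = -0.1065, so H₀ = 1.6775 rad = 96.11°.
Daylight = 2H₀/(2π) × 41.30 h = (1.6775/π) × 41.30 = 22.05 h.

22.05 h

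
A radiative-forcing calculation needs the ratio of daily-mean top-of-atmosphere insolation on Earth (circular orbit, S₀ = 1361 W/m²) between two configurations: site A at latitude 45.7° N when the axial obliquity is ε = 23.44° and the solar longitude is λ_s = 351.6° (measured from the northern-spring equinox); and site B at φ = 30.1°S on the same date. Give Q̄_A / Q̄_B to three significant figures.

— Configuration A (φ=+45.7°):
Solar declination: sin δ = sin ε · sin λ_s = sin 23.44° × sin 351.6° = -0.05811, so δ = -3.331°.
cos H₀ = −tan(+45.7°) tan(-3.331°) = 0.0596, H₀ = 1.5111 rad.
Bracket: H₀ sin φ sin δ + cos φ cos δ sin H₀ = 1.5111×0.71569×-0.05811 + 0.69842×0.99831×0.99822 = -0.062845 + 0.695999 = 0.633154.
Q̄ = (S₀/π) × [bracket] = (1361/π) × 0.633154 = 274.29 W/m².
— Configuration B (φ=-30.1°):
cos H₀ = −tan(-30.1°) tan(-3.331°) = -0.0337, H₀ = 1.6045 rad.
Bracket: H₀ sin φ sin δ + cos φ cos δ sin H₀ = 1.6045×-0.50151×-0.05811 + 0.86515×0.99831×0.99943 = 0.046760 + 0.863196 = 0.909956.
Q̄ = (S₀/π) × [bracket] = (1361/π) × 0.909956 = 394.21 W/m².
Ratio Q̄_A / Q̄_B = 274.29 / 394.21 = 0.6958.

Q̄_A / Q̄_B ≈ 0.696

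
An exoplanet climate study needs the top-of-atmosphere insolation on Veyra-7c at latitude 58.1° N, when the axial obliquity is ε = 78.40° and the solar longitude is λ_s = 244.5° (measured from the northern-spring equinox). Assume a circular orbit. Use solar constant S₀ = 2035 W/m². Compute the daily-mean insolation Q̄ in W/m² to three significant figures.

Q̄ ≈ 0.00 W/m²

Solar declination: sin δ = sin ε · sin λ_s = sin 78.40° × sin 244.5° = -0.88415, so δ = -62.147°.
cos H₀ = −tan(+58.1°) tan(-62.147°) = 3.0403 ≥ 1 ⇒ polar night, H₀ = 0 and Q̄ = 0.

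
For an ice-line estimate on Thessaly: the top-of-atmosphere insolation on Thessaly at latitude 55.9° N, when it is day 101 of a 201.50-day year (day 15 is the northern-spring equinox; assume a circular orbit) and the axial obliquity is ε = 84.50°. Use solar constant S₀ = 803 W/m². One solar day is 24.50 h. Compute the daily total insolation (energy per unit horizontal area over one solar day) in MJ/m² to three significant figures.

Solar longitude: λ_s = 360° × (101 − 15)/201.50 = 153.648°.
sin δ = sin 84.50° × sin 153.648° = 0.44185, so δ = +26.222°.
cos H₀ = −tan(+55.9°) tan(+26.222°) = -0.7275, H₀ = 2.3854 rad.
Bracket: H₀ sin φ sin δ + cos φ cos δ sin H₀ = 2.3854×0.82806×0.44185 + 0.56064×0.89709×0.68614 = 0.872766 + 0.345090 = 1.217856.
Q̄ = (S₀/π) × [bracket] = (803/π) × 1.217856 = 311.29 W/m².
Daily total = Q̄ × 24.50 h × 3600 s/h = 311.29 × 24.50 × 3600 / 10⁶ = 27.46 MJ/m².

27.5 MJ/m²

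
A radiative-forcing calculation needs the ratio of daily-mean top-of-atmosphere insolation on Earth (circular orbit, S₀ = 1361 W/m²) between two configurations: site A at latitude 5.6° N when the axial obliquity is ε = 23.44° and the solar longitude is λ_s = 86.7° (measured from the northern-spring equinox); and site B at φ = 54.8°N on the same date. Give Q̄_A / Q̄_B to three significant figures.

Q̄_A / Q̄_B ≈ 0.854

— Configuration A (φ=+5.6°):
Solar declination: sin δ = sin ε · sin λ_s = sin 23.44° × sin 86.7° = 0.39713, so δ = +23.399°.
cos H₀ = −tan(+5.6°) tan(+23.399°) = -0.0424, H₀ = 1.6132 rad.
Bracket: H₀ sin φ sin δ + cos φ cos δ sin H₀ = 1.6132×0.09758×0.39713 + 0.99523×0.91776×0.99910 = 0.062515 + 0.912560 = 0.975075.
Q̄ = (S₀/π) × [bracket] = (1361/π) × 0.975075 = 422.42 W/m².
— Configuration B (φ=+54.8°):
cos H₀ = −tan(+54.8°) tan(+23.399°) = -0.6134, H₀ = 2.2312 rad.
Bracket: H₀ sin φ sin δ + cos φ cos δ sin H₀ = 2.2312×0.81714×0.39713 + 0.57643×0.91776×0.78976 = 0.724049 + 0.417802 = 1.141851.
Q̄ = (S₀/π) × [bracket] = (1361/π) × 1.141851 = 494.67 W/m².
Ratio Q̄_A / Q̄_B = 422.42 / 494.67 = 0.8539.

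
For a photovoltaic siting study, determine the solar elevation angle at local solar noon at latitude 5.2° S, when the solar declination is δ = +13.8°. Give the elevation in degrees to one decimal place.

At local noon the hour angle is zero, so the zenith angle equals |ϕ − δ| = |-5.2° − (+13.800°)| = 19.000°.
Elevation = 90° − 19.000° = 71.0°.

71.0°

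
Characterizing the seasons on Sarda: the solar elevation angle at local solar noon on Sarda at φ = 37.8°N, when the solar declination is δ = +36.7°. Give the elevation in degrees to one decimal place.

At local noon the hour angle is zero, so the zenith angle equals |φ − δ| = |+37.8° − (+36.700°)| = 1.100°.
Elevation = 90° − 1.100° = 88.9°.

88.9°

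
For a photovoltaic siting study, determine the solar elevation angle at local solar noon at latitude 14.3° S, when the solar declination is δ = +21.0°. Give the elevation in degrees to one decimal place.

54.7°

At local noon the hour angle is zero, so the zenith angle equals |φ − δ| = |-14.3° − (+21.000°)| = 35.300°.
Elevation = 90° − 35.300° = 54.7°.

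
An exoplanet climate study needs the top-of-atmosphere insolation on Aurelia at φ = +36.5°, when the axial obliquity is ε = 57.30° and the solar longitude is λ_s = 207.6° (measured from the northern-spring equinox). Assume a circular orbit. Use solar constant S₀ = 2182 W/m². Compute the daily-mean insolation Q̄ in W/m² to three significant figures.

Q̄ ≈ 287 W/m²

Solar declination: sin δ = sin ε · sin λ_s = sin 57.30° × sin 207.6° = -0.38987, so δ = -22.946°.
cos H₀ = −tan(+36.5°) tan(-22.946°) = 0.3133, H₀ = 1.2522 rad.
Bracket: H₀ sin φ sin δ + cos φ cos δ sin H₀ = 1.2522×0.59482×-0.38987 + 0.80386×0.92087×0.94966 = -0.290388 + 0.702986 = 0.412598.
Q̄ = (S₀/π) × [bracket] = (2182/π) × 0.412598 = 286.6 W/m².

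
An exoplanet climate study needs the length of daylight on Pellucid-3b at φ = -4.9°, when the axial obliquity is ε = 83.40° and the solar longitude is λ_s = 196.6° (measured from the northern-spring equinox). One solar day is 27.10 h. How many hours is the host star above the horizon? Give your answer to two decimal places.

13.77 h

Solar declination: sin δ = sin ε · sin λ_s = sin 83.40° × sin 196.6° = -0.28380, so δ = -16.487°.
cos H₀ = −tan φ · tan δ = −tan(-4.9°) × tan(-16.487°) = -0.0254, so H₀ = 1.5962 rad = 91.45°.
Daylight = 2H₀/(2π) × 27.10 h = (1.5962/π) × 27.10 = 13.77 h.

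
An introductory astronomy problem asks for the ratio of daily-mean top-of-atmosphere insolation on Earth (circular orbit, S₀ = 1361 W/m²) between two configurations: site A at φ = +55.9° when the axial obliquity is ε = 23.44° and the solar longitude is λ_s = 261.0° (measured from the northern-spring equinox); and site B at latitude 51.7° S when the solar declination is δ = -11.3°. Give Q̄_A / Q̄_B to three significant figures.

— Configuration A (φ=+55.9°):
Solar declination: sin δ = sin ε · sin λ_s = sin 23.44° × sin 261.0° = -0.39289, so δ = -23.135°.
cos H₀ = −tan(+55.9°) tan(-23.135°) = 0.6310, H₀ = 0.8879 rad.
Bracket: H₀ sin φ sin δ + cos φ cos δ sin H₀ = 0.8879×0.82806×-0.39289 + 0.56064×0.91959×0.77575 = -0.288866 + 0.399945 = 0.111079.
Q̄ = (S₀/π) × [bracket] = (1361/π) × 0.111079 = 48.122 W/m².
— Configuration B (φ=-51.7°):
cos H₀ = −tan(-51.7°) tan(-11.300°) = -0.2530, H₀ = 1.8266 rad.
Bracket: H₀ sin φ sin δ + cos φ cos δ sin H₀ = 1.8266×-0.78478×-0.19595 + 0.61978×0.98061×0.96746 = 0.280890 + 0.587986 = 0.868876.
Q̄ = (S₀/π) × [bracket] = (1361/π) × 0.868876 = 376.41 W/m².
Ratio Q̄_A / Q̄_B = 48.122 / 376.41 = 0.1278.

Q̄_A / Q̄_B ≈ 0.128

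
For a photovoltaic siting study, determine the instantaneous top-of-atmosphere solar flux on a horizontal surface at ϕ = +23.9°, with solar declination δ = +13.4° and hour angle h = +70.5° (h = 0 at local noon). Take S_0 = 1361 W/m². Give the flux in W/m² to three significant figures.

cos θ_z = sin ϕ sin δ + cos ϕ cos δ cos h = 0.093891 + 0.296876 = 0.390767.
Flux = S_0 · cos θ_z = 1361 × 0.390767 = 531.8 W/m².

532 W/m²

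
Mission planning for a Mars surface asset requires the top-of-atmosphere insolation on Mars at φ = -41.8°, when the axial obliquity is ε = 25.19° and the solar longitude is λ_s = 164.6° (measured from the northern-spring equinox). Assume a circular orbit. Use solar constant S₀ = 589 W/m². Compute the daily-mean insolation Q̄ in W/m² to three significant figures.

Solar declination: sin δ = sin ε · sin λ_s = sin 25.19° × sin 164.6° = 0.11303, so δ = +6.490°.
cos H₀ = −tan(-41.8°) tan(+6.490°) = 0.1017, H₀ = 1.4689 rad.
Bracket: H₀ sin φ sin δ + cos φ cos δ sin H₀ = 1.4689×-0.66653×0.11303 + 0.74548×0.99359×0.99481 = -0.110664 + 0.736857 = 0.626193.
Q̄ = (S₀/π) × [bracket] = (589/π) × 0.626193 = 117.4 W/m².

Q̄ ≈ 117 W/m²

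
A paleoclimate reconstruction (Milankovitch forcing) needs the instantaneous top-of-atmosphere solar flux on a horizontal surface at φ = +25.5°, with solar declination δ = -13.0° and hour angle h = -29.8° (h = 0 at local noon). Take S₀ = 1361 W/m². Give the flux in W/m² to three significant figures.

907 W/m²

cos θ_z = sin φ sin δ + cos φ cos δ cos h = -0.096844 + 0.763158 = 0.666314.
Flux = S₀ · cos θ_z = 1361 × 0.666314 = 906.9 W/m².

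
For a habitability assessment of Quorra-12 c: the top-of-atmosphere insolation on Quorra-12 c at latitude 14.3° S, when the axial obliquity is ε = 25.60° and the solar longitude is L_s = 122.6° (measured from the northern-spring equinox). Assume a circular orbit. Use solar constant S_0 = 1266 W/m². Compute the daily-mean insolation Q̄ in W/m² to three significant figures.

Q̄ ≈ 309 W/m²

Solar declination: sin δ = sin ε · sin L_s = sin 25.60° × sin 122.6° = 0.36401, so δ = +21.347°.
cos h₀ = −tan(-14.3°) tan(+21.347°) = 0.0996, h₀ = 1.4710 rad.
Bracket: h₀ sin ϕ sin δ + cos ϕ cos δ sin h₀ = 1.4710×-0.24700×0.36401 + 0.96902×0.93139×0.99503 = -0.132258 + 0.898050 = 0.765792.
Q̄ = (S_0/π) × [bracket] = (1266/π) × 0.765792 = 308.6 W/m².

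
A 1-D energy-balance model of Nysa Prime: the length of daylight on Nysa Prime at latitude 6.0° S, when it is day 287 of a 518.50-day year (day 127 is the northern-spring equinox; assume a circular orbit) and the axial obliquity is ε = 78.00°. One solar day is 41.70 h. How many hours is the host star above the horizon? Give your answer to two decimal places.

Solar longitude: L_s = 360° × (287 − 127)/518.50 = 111.090°.
sin δ = sin 78.00° × sin 111.090° = 0.91263, so δ = +65.871°.
cos h₀ = −tan ϕ · tan δ = −tan(-6.0°) × tan(+65.871°) = 0.2346, so h₀ = 1.3339 rad = 76.43°.
Daylight = 2h₀/(2π) × 41.70 h = (1.3339/π) × 41.70 = 17.71 h.

17.71 h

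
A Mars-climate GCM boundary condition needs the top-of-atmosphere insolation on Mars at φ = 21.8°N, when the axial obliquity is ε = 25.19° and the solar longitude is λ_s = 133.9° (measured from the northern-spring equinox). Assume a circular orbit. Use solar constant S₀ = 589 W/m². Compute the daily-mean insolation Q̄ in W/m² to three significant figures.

Q̄ ≈ 201 W/m²

Solar declination: sin δ = sin ε · sin λ_s = sin 25.19° × sin 133.9° = 0.30668, so δ = +17.859°.
cos H₀ = −tan(+21.8°) tan(+17.859°) = -0.1289, H₀ = 1.7000 rad.
Bracket: H₀ sin φ sin δ + cos φ cos δ sin H₀ = 1.7000×0.37137×0.30668 + 0.92849×0.95181×0.99166 = 0.193616 + 0.876376 = 1.069992.
Q̄ = (S₀/π) × [bracket] = (589/π) × 1.069992 = 200.6 W/m².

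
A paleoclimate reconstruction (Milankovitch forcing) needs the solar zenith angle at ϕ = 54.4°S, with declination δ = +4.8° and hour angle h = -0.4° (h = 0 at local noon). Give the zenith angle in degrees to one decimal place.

cos θ_z = sin ϕ sin δ + cos ϕ cos δ cos h = -0.068039 + 0.580067 = 0.512028.
θ_z = arccos(0.512028) = 59.2°.

θ_z = 59.2°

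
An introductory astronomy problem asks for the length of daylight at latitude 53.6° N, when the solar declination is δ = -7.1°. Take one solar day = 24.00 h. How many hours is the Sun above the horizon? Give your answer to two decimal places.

10.70 h

cos H₀ = −tan φ · tan δ = −tan(+53.6°) × tan(-7.100°) = 0.1689, so H₀ = 1.4010 rad = 80.27°.
Daylight = 2H₀/(2π) × 24.00 h = (1.4010/π) × 24.00 = 10.70 h.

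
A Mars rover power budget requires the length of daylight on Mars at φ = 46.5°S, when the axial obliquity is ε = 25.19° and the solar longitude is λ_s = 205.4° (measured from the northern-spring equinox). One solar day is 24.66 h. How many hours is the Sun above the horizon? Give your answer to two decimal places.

Solar declination: sin δ = sin ε · sin λ_s = sin 25.19° × sin 205.4° = -0.18256, so δ = -10.519°.
cos H₀ = −tan φ · tan δ = −tan(-46.5°) × tan(-10.519°) = -0.1957, so H₀ = 1.7677 rad = 101.28°.
Daylight = 2H₀/(2π) × 24.66 h = (1.7677/π) × 24.66 = 13.88 h.

13.88 h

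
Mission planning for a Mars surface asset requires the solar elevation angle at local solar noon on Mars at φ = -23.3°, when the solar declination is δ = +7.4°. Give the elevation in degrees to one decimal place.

At local noon the hour angle is zero, so the zenith angle equals |φ − δ| = |-23.3° − (+7.400°)| = 30.700°.
Elevation = 90° − 30.700° = 59.3°.

59.3°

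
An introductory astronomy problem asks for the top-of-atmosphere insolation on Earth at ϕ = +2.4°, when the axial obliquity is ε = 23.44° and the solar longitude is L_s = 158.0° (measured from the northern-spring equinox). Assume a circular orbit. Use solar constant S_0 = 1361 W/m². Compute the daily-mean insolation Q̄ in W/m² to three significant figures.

Solar declination: sin δ = sin ε · sin L_s = sin 23.44° × sin 158.0° = 0.14901, so δ = +8.570°.
cos h₀ = −tan(+2.4°) tan(+8.570°) = -0.0063, h₀ = 1.5771 rad.
Bracket: h₀ sin ϕ sin δ + cos ϕ cos δ sin h₀ = 1.5771×0.04188×0.14901 + 0.99912×0.98884×0.99998 = 0.009842 + 0.987950 = 0.997792.
Q̄ = (S_0/π) × [bracket] = (1361/π) × 0.997792 = 432.3 W/m².

Q̄ ≈ 432 W/m²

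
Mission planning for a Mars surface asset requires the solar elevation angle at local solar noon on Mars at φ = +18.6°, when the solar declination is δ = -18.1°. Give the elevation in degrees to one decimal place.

53.3°

At local noon the hour angle is zero, so the zenith angle equals |φ − δ| = |+18.6° − (-18.100°)| = 36.700°.
Elevation = 90° − 36.700° = 53.3°.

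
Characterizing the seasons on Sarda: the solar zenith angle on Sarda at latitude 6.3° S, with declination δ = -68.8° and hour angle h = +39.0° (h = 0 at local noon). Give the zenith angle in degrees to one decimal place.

cos θ_z = sin ϕ sin δ + cos ϕ cos δ cos h = 0.102308 + 0.279338 = 0.381646.
θ_z = arccos(0.381646) = 67.6°.

θ_z = 67.6°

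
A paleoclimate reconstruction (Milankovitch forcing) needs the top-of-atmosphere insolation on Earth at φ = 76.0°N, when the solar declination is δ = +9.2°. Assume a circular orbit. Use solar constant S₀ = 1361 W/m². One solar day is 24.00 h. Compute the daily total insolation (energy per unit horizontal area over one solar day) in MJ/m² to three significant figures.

cos H₀ = −tan(+76.0°) tan(+9.200°) = -0.6496, H₀ = 2.2779 rad.
Bracket: H₀ sin φ sin δ + cos φ cos δ sin H₀ = 2.2779×0.97030×0.15988 + 0.24192×0.98714×0.76027 = 0.353374 + 0.181559 = 0.534933.
Q̄ = (S₀/π) × [bracket] = (1361/π) × 0.534933 = 231.74 W/m².
Daily total = Q̄ × 24.00 h × 3600 s/h = 231.74 × 24.00 × 3600 / 10⁶ = 20.02 MJ/m².

20.0 MJ/m²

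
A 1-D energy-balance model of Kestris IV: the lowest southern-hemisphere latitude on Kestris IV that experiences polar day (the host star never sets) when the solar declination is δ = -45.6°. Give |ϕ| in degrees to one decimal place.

Polar day requires cos h₀ = −tan ϕ tan δ ≤ −1, i.e. tan ϕ tan δ ≥ 1.
The boundary is |tan ϕ| · |tan δ| = 1, so |ϕ| = 90° − |δ| = 90° − 45.6° = 44.4° in the southern hemisphere.

|ϕ| = 44.4°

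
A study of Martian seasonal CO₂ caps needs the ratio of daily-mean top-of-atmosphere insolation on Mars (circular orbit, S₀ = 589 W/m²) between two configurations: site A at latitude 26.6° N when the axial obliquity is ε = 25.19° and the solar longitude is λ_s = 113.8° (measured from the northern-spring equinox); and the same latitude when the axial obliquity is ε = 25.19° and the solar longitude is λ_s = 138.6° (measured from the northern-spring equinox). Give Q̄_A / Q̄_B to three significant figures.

— Configuration A (φ=+26.6°):
Solar declination: sin δ = sin ε · sin λ_s = sin 25.19° × sin 113.8° = 0.38943, so δ = +22.919°.
cos H₀ = −tan(+26.6°) tan(+22.919°) = -0.2117, H₀ = 1.7841 rad.
Bracket: H₀ sin φ sin δ + cos φ cos δ sin H₀ = 1.7841×0.44776×0.38943 + 0.89415×0.92106×0.97733 = 0.311096 + 0.804896 = 1.115992.
Q̄ = (S₀/π) × [bracket] = (589/π) × 1.115992 = 209.23 W/m².
— Configuration B (φ=+26.6°):
Solar declination: sin δ = sin ε · sin λ_s = sin 25.19° × sin 138.6° = 0.28147, so δ = +16.348°.
cos H₀ = −tan(+26.6°) tan(+16.348°) = -0.1469, H₀ = 1.7182 rad.
Bracket: H₀ sin φ sin δ + cos φ cos δ sin H₀ = 1.7182×0.44776×0.28147 + 0.89415×0.95957×0.98915 = 0.216546 + 0.848690 = 1.065236.
Q̄ = (S₀/π) × [bracket] = (589/π) × 1.065236 = 199.72 W/m².
Ratio Q̄_A / Q̄_B = 209.23 / 199.72 = 1.048.

Q̄_A / Q̄_B ≈ 1.05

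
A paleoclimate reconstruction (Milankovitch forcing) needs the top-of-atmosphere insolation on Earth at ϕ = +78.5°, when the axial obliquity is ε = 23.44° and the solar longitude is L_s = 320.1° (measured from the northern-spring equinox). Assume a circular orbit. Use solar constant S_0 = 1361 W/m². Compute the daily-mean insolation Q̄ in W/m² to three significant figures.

Q̄ ≈ 0.00 W/m²

Solar declination: sin δ = sin ε · sin L_s = sin 23.44° × sin 320.1° = -0.25516, so δ = -14.783°.
cos h₀ = −tan(+78.5°) tan(-14.783°) = 1.2971 ≥ 1 ⇒ polar night, h₀ = 0 and Q̄ = 0.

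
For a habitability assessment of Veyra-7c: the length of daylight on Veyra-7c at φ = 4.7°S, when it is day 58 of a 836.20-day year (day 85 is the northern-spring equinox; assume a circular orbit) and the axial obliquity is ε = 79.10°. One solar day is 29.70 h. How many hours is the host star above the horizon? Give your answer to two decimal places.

Solar longitude: λ_s = 360° × (58 − 85)/836.20 = -11.624°, i.e. -11.624° + 360° = 348.376°.
sin δ = sin 79.10° × sin 348.376° = -0.19785, so δ = -11.411°.
cos H₀ = −tan φ · tan δ = −tan(-4.7°) × tan(-11.411°) = -0.0166, so H₀ = 1.5874 rad = 90.95°.
Daylight = 2H₀/(2π) × 29.70 h = (1.5874/π) × 29.70 = 15.01 h.

15.01 h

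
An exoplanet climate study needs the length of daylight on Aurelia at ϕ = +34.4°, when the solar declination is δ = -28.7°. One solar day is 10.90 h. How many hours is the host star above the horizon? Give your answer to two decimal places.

cos h₀ = −tan ϕ · tan δ = −tan(+34.4°) × tan(-28.700°) = 0.3749, so h₀ = 1.1865 rad = 67.98°.
Daylight = 2h₀/(2π) × 10.90 h = (1.1865/π) × 10.90 = 4.12 h.

4.12 h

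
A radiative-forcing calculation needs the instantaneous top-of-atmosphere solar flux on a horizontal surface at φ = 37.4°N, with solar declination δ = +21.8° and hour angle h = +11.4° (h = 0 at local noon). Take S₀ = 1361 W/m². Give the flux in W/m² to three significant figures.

1.29e+03 W/m²

cos θ_z = sin φ sin δ + cos φ cos δ cos h = 0.225560 + 0.723051 = 0.948611.
Flux = S₀ · cos θ_z = 1361 × 0.948611 = 1291 W/m².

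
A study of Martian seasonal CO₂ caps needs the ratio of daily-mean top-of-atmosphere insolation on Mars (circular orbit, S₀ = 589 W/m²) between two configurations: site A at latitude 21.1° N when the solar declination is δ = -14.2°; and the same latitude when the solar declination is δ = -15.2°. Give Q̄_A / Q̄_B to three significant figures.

— Configuration A (φ=+21.1°):
cos H₀ = −tan(+21.1°) tan(-14.200°) = 0.0976, H₀ = 1.4730 rad.
Bracket: H₀ sin φ sin δ + cos φ cos δ sin H₀ = 1.4730×0.36000×-0.24531 + 0.93295×0.96945×0.99522 = -0.130083 + 0.900125 = 0.770042.
Q̄ = (S₀/π) × [bracket] = (589/π) × 0.770042 = 144.37 W/m².
— Configuration B (φ=+21.1°):
cos H₀ = −tan(+21.1°) tan(-15.200°) = 0.1048, H₀ = 1.4658 rad.
Bracket: H₀ sin φ sin δ + cos φ cos δ sin H₀ = 1.4658×0.36000×-0.26219 + 0.93295×0.96502×0.99449 = -0.138355 + 0.895355 = 0.757000.
Q̄ = (S₀/π) × [bracket] = (589/π) × 0.757000 = 141.93 W/m².
Ratio Q̄_A / Q̄_B = 144.37 / 141.93 = 1.017.

Q̄_A / Q̄_B ≈ 1.02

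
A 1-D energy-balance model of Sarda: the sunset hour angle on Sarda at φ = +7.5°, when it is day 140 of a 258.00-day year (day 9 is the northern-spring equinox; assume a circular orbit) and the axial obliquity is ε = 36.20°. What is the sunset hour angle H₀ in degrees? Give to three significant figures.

Solar longitude: λ_s = 360° × (140 − 9)/258.00 = 182.791°.
sin δ = sin 36.20° × sin 182.791° = -0.02876, so δ = -1.648°.
cos H₀ = −tan φ · tan δ = −tan(+7.5°) × tan(-1.648°) = 0.0038, so H₀ = 1.5670 rad = 89.78°.

H₀ = 89.8°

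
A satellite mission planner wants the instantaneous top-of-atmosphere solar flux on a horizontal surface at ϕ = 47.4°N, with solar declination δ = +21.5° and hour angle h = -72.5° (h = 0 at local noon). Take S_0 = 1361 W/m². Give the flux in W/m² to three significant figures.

625 W/m²

cos θ_z = sin ϕ sin δ + cos ϕ cos δ cos h = 0.269780 + 0.189378 = 0.459158.
Flux = S_0 · cos θ_z = 1361 × 0.459158 = 624.9 W/m².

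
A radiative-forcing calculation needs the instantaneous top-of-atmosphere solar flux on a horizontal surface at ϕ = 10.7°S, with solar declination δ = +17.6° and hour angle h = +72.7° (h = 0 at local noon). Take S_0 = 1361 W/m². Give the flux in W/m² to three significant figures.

cos θ_z = sin ϕ sin δ + cos ϕ cos δ cos h = -0.056140 + 0.278526 = 0.222386.
Flux = S_0 · cos θ_z = 1361 × 0.222386 = 302.7 W/m².

303 W/m²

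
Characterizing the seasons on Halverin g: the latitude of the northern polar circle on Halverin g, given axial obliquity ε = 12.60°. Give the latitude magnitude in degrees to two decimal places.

The polar circle is the lowest latitude that experiences at least one full rotation of continuous daylight at the northern-summer solstice; it lies at |φ| = 90° − ε = 90° − 12.60° = 77.40°.

77.40°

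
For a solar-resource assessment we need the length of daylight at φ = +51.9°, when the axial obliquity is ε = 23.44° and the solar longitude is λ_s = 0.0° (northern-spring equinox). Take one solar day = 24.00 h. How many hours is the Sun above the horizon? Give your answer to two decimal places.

12.00 h

Solar declination: sin δ = sin ε · sin λ_s = sin 23.44° × sin 0.0° = 0.00000, so δ = +0.000°.
cos H₀ = −tan φ · tan δ = −tan(+51.9°) × tan(+0.000°) = -0.0000, so H₀ = 1.5708 rad = 90.00°.
Daylight = 2H₀/(2π) × 24.00 h = (1.5708/π) × 24.00 = 12.00 h.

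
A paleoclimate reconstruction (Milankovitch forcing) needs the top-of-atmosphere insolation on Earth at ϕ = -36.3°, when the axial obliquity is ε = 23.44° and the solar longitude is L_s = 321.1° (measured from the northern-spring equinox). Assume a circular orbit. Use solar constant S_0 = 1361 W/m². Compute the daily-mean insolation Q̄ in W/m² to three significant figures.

Q̄ ≈ 445 W/m²

Solar declination: sin δ = sin ε · sin L_s = sin 23.44° × sin 321.1° = -0.24980, so δ = -14.465°.
cos h₀ = −tan(-36.3°) tan(-14.465°) = -0.1895, h₀ = 1.7615 rad.
Bracket: h₀ sin ϕ sin δ + cos ϕ cos δ sin h₀ = 1.7615×-0.59201×-0.24980 + 0.80593×0.96830×0.98188 = 0.260498 + 0.766241 = 1.026739.
Q̄ = (S_0/π) × [bracket] = (1361/π) × 1.026739 = 444.8 W/m².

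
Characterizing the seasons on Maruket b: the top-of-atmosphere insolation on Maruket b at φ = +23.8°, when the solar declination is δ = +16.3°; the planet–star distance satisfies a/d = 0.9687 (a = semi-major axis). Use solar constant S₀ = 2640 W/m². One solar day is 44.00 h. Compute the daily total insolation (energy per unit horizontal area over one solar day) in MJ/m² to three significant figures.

cos H₀ = −tan(+23.8°) tan(+16.300°) = -0.1290, H₀ = 1.7001 rad.
Bracket: H₀ sin φ sin δ + cos φ cos δ sin H₀ = 1.7001×0.40355×0.28067 + 0.91496×0.95981×0.99165 = 0.192561 + 0.870855 = 1.063416.
Inverse-square distance factor (a/d)² = 0.9687² = 0.938380.
Q̄ = (S₀/π) × 0.938380 × [bracket] = (2640/π) × 0.938380 × 1.063416 = 838.56 W/m².
Daily total = Q̄ × 44.00 h × 3600 s/h = 838.56 × 44.00 × 3600 / 10⁶ = 132.8 MJ/m².

133 MJ/m²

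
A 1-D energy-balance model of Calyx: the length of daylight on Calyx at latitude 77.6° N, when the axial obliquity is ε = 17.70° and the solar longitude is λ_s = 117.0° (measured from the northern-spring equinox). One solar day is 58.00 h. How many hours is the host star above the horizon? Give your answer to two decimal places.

Solar declination: sin δ = sin ε · sin λ_s = sin 17.70° × sin 117.0° = 0.27090, so δ = +15.718°.
Sunrise equation: cos H₀ = −tan φ · tan δ = -1.2800 ≤ −1, so the host star never sets (polar day) and H₀ = π.
Daylight = 2H₀/(2π) × 58.00 h = (3.1416/π) × 58.00 = 58.00 h.

58.00 h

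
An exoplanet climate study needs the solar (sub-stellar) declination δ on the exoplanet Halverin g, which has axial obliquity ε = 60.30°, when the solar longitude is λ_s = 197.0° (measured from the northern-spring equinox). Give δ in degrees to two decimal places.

sin δ = sin ε · sin λ_s = sin 60.30° × sin 197.0° = -0.253963.
δ = arcsin(-0.253963) = -14.71°.

δ = -14.71°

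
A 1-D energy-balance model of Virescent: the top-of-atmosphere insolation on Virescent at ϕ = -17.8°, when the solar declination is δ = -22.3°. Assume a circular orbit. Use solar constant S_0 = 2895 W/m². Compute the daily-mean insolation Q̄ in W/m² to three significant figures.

cos h₀ = −tan(-17.8°) tan(-22.300°) = -0.1317, h₀ = 1.7029 rad.
Bracket: h₀ sin ϕ sin δ + cos ϕ cos δ sin h₀ = 1.7029×-0.30570×-0.37946 + 0.95213×0.92521×0.99129 = 0.197538 + 0.873247 = 1.070785.
Q̄ = (S_0/π) × [bracket] = (2895/π) × 1.070785 = 986.7 W/m².

Q̄ ≈ 987 W/m²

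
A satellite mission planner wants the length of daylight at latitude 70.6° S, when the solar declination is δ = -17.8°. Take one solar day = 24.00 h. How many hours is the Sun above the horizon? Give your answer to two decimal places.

cos h₀ = −tan ϕ · tan δ = −tan(-70.6°) × tan(-17.800°) = -0.9117, so h₀ = 2.7182 rad = 155.74°.
Daylight = 2h₀/(2π) × 24.00 h = (2.7182/π) × 24.00 = 20.77 h.

20.77 h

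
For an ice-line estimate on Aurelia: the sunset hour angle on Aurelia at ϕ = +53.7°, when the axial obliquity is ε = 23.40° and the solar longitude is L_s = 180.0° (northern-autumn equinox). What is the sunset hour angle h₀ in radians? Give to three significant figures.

h₀ = 1.57 rad

Solar declination: sin δ = sin ε · sin L_s = sin 23.40° × sin 180.0° = 0.00000, so δ = +0.000°.
cos h₀ = −tan ϕ · tan δ = −tan(+53.7°) × tan(+0.000°) = -0.0000, so h₀ = 1.5708 rad = 90.00°.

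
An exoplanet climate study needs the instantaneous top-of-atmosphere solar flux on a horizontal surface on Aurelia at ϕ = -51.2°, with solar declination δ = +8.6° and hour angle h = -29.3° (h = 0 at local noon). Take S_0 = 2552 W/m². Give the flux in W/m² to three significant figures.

cos θ_z = sin ϕ sin δ + cos ϕ cos δ cos h = -0.116539 + 0.540298 = 0.423759.
Flux = S_0 · cos θ_z = 2552 × 0.423759 = 1081 W/m².

1.08e+03 W/m²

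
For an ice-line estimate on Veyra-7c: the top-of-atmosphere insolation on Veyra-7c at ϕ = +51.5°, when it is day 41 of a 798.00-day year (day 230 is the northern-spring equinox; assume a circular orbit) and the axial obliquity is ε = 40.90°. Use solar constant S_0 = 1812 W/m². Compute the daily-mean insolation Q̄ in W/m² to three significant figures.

Q̄ ≈ 0.00 W/m²

Solar longitude: L_s = 360° × (41 − 230)/798.00 = -85.263°, i.e. -85.263° + 360° = 274.737°.
sin δ = sin 40.90° × sin 274.737° = -0.65250, so δ = -40.731°.
cos h₀ = −tan(+51.5°) tan(-40.731°) = 1.0825 ≥ 1 ⇒ polar night, h₀ = 0 and Q̄ = 0.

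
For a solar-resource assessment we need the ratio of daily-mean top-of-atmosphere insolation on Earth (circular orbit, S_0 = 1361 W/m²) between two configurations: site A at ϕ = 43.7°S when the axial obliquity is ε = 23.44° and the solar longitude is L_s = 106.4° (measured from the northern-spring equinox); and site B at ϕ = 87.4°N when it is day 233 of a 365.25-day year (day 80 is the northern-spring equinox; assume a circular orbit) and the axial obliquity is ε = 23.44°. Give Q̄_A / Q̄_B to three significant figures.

— Configuration A (ϕ=-43.7°):
Solar declination: sin δ = sin ε · sin L_s = sin 23.44° × sin 106.4° = 0.38160, so δ = +22.433°.
cos h₀ = −tan(-43.7°) tan(+22.433°) = 0.3945, h₀ = 1.1652 rad.
Bracket: h₀ sin ϕ sin δ + cos ϕ cos δ sin h₀ = 1.1652×-0.69088×0.38160 + 0.72297×0.92433×0.91889 = -0.307193 + 0.614060 = 0.306867.
Q̄ = (S_0/π) × [bracket] = (1361/π) × 0.306867 = 132.94 W/m².
— Configuration B (ϕ=+87.4°):
Solar longitude: L_s = 360° × (233 − 80)/365.25 = 150.801°.
sin δ = sin 23.44° × sin 150.801° = 0.19406, so δ = +11.190°.
cos h₀ = −tan(+87.4°) tan(+11.190°) = -4.3563 ≤ −1 ⇒ polar day, h₀ = π.
Bracket: h₀ sin ϕ sin δ + cos ϕ cos δ sin h₀ = 3.1416×0.99897×0.19406 + 0.04536×0.98099×0.00000 = 0.609031 + 0.000000 = 0.609031.
Q̄ = (S_0/π) × [bracket] = (1361/π) × 0.609031 = 263.84 W/m².
Ratio Q̄_A / Q̄_B = 132.94 / 263.84 = 0.5039.

Q̄_A / Q̄_B ≈ 0.504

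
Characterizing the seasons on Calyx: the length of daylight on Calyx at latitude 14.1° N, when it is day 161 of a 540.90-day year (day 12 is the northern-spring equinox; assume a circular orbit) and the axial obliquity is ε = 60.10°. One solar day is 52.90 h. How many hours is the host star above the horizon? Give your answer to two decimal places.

33.67 h

Solar longitude: L_s = 360° × (161 − 12)/540.90 = 99.168°.
sin δ = sin 60.10° × sin 99.168° = 0.85582, so δ = +58.851°.
cos h₀ = −tan ϕ · tan δ = −tan(+14.1°) × tan(+58.851°) = -0.4156, so h₀ = 1.9994 rad = 114.56°.
Daylight = 2h₀/(2π) × 52.90 h = (1.9994/π) × 52.90 = 33.67 h.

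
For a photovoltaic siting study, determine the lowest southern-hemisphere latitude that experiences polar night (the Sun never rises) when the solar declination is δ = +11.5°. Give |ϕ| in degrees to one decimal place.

|ϕ| = 78.5°

Polar night requires cos h₀ = −tan ϕ tan δ ≥ 1, i.e. tan ϕ tan δ ≤ −1.
The boundary is |tan ϕ| · |tan δ| = 1, so |ϕ| = 90° − |δ| = 90° − 11.5° = 78.5° in the southern hemisphere.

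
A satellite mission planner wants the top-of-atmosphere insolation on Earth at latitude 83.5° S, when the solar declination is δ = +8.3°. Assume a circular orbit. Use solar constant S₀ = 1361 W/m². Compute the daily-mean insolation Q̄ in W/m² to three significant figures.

Q̄ ≈ 0.00 W/m²

cos H₀ = −tan(-83.5°) tan(+8.300°) = 1.2804 ≥ 1 ⇒ polar night, H₀ = 0 and Q̄ = 0.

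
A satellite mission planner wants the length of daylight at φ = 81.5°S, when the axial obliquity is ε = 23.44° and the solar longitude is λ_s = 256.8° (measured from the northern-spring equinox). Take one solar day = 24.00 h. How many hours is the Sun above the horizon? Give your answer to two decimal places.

24.00 h

Solar declination: sin δ = sin ε · sin λ_s = sin 23.44° × sin 256.8° = -0.38728, so δ = -22.785°.
Sunrise equation: cos H₀ = −tan φ · tan δ = -2.8107 ≤ −1, so the Sun never sets (polar day) and H₀ = π.
Daylight = 2H₀/(2π) × 24.00 h = (3.1416/π) × 24.00 = 24.00 h.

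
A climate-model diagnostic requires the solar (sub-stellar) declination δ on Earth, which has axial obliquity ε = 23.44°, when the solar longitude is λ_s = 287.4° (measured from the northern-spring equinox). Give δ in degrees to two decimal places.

δ = -22.31°

sin δ = sin ε · sin λ_s = sin 23.44° × sin 287.4° = -0.379586.
δ = arcsin(-0.379586) = -22.31°.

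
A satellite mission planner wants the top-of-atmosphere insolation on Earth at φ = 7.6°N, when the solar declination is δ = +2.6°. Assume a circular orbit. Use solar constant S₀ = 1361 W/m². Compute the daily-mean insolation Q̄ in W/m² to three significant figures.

cos H₀ = −tan(+7.6°) tan(+2.600°) = -0.0061, H₀ = 1.5769 rad.
Bracket: H₀ sin φ sin δ + cos φ cos δ sin H₀ = 1.5769×0.13226×0.04536 + 0.99122×0.99897×0.99998 = 0.009460 + 0.990179 = 0.999639.
Q̄ = (S₀/π) × [bracket] = (1361/π) × 0.999639 = 433.1 W/m².

Q̄ ≈ 433 W/m²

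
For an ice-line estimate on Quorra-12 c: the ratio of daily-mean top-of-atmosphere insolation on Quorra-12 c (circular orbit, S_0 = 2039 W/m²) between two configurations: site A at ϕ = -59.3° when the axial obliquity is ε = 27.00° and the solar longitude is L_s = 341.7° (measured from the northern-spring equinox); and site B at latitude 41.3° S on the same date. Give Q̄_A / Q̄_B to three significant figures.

Q̄_A / Q̄_B ≈ 0.794

— Configuration A (ϕ=-59.3°):
Solar declination: sin δ = sin ε · sin L_s = sin 27.00° × sin 341.7° = -0.14255, so δ = -8.195°.
cos h₀ = −tan(-59.3°) tan(-8.195°) = -0.2426, h₀ = 1.8158 rad.
Bracket: h₀ sin ϕ sin δ + cos ϕ cos δ sin h₀ = 1.8158×-0.85985×-0.14255 + 0.51054×0.98979×0.97014 = 0.222566 + 0.490238 = 0.712804.
Q̄ = (S_0/π) × [bracket] = (2039/π) × 0.712804 = 462.63 W/m².
— Configuration B (ϕ=-41.3°):
cos h₀ = −tan(-41.3°) tan(-8.195°) = -0.1265, h₀ = 1.6977 rad.
Bracket: h₀ sin ϕ sin δ + cos ϕ cos δ sin h₀ = 1.6977×-0.66000×-0.14255 + 0.75126×0.98979×0.99196 = 0.159725 + 0.737611 = 0.897336.
Q̄ = (S_0/π) × [bracket] = (2039/π) × 0.897336 = 582.40 W/m².
Ratio Q̄_A / Q̄_B = 462.63 / 582.40 = 0.7944.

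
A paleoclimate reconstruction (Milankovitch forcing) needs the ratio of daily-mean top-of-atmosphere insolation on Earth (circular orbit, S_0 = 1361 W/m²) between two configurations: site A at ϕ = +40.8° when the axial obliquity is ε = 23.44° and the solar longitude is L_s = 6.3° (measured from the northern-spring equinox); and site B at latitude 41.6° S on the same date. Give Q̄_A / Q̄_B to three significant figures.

Q̄_A / Q̄_B ≈ 1.14

— Configuration A (ϕ=+40.8°):
Solar declination: sin δ = sin ε · sin L_s = sin 23.44° × sin 6.3° = 0.04365, so δ = +2.502°.
cos h₀ = −tan(+40.8°) tan(+2.502°) = -0.0377, h₀ = 1.6085 rad.
Bracket: h₀ sin ϕ sin δ + cos ϕ cos δ sin h₀ = 1.6085×0.65342×0.04365 + 0.75700×0.99905×0.99929 = 0.045877 + 0.755744 = 0.801621.
Q̄ = (S_0/π) × [bracket] = (1361/π) × 0.801621 = 347.28 W/m².
— Configuration B (ϕ=-41.6°):
cos h₀ = −tan(-41.6°) tan(+2.502°) = 0.0388, h₀ = 1.5320 rad.
Bracket: h₀ sin ϕ sin δ + cos ϕ cos δ sin h₀ = 1.5320×-0.66393×0.04365 + 0.74780×0.99905×0.99925 = -0.044398 + 0.746529 = 0.702131.
Q̄ = (S_0/π) × [bracket] = (1361/π) × 0.702131 = 304.18 W/m².
Ratio Q̄_A / Q̄_B = 347.28 / 304.18 = 1.142.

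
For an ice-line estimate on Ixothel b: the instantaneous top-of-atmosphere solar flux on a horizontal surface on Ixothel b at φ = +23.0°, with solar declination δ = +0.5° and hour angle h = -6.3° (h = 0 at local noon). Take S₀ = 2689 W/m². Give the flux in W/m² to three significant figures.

cos θ_z = sin φ sin δ + cos φ cos δ cos h = 0.003410 + 0.914911 = 0.918321.
Flux = S₀ · cos θ_z = 2689 × 0.918321 = 2469 W/m².

2.47e+03 W/m²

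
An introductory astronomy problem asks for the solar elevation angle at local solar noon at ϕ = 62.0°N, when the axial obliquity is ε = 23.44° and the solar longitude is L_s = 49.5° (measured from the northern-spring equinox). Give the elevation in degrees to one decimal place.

45.6°

Solar declination: sin δ = sin ε · sin L_s = sin 23.44° × sin 49.5° = 0.30248, so δ = +17.607°.
At local noon the hour angle is zero, so the zenith angle equals |ϕ − δ| = |+62.0° − (+17.607°)| = 44.393°.
Elevation = 90° − 44.393° = 45.6°.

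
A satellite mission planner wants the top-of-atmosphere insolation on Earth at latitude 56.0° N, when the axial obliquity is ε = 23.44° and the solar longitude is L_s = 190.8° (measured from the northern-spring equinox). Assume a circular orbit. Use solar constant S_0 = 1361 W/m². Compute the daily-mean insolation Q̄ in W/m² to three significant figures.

Q̄ ≈ 201 W/m²

Solar declination: sin δ = sin ε · sin L_s = sin 23.44° × sin 190.8° = -0.07454, so δ = -4.275°.
cos h₀ = −tan(+56.0°) tan(-4.275°) = 0.1108, h₀ = 1.4598 rad.
Bracket: h₀ sin ϕ sin δ + cos ϕ cos δ sin h₀ = 1.4598×0.82904×-0.07454 + 0.55919×0.99722×0.99384 = -0.090211 + 0.554200 = 0.463989.
Q̄ = (S_0/π) × [bracket] = (1361/π) × 0.463989 = 201.0 W/m².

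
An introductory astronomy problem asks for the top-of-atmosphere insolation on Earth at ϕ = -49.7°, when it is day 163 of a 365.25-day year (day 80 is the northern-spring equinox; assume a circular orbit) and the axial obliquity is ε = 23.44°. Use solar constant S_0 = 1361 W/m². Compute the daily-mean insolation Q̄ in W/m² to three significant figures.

Q̄ ≈ 86.8 W/m²

Solar longitude: L_s = 360° × (163 − 80)/365.25 = 81.807°.
sin δ = sin 23.44° × sin 81.807° = 0.39373, so δ = +23.187°.
cos h₀ = −tan(-49.7°) tan(+23.187°) = 0.5051, h₀ = 1.0413 rad.
Bracket: h₀ sin ϕ sin δ + cos ϕ cos δ sin h₀ = 1.0413×-0.76267×0.39373 + 0.64679×0.91923×0.86308 = -0.312688 + 0.513143 = 0.200455.
Q̄ = (S_0/π) × [bracket] = (1361/π) × 0.200455 = 86.84 W/m².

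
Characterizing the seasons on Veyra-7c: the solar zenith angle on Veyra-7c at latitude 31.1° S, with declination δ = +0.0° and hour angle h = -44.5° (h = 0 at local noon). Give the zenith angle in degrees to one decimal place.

θ_z = 52.4°

cos θ_z = sin ϕ sin δ + cos ϕ cos δ cos h = -0.000000 + 0.610733 = 0.610733.
θ_z = arccos(0.610733) = 52.4°.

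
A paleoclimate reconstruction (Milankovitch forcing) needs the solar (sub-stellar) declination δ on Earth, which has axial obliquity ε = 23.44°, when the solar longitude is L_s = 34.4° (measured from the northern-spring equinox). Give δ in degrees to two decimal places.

δ = +12.99°

sin δ = sin ε · sin L_s = sin 23.44° × sin 34.4° = 0.224737.
δ = arcsin(0.224737) = +12.99°.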